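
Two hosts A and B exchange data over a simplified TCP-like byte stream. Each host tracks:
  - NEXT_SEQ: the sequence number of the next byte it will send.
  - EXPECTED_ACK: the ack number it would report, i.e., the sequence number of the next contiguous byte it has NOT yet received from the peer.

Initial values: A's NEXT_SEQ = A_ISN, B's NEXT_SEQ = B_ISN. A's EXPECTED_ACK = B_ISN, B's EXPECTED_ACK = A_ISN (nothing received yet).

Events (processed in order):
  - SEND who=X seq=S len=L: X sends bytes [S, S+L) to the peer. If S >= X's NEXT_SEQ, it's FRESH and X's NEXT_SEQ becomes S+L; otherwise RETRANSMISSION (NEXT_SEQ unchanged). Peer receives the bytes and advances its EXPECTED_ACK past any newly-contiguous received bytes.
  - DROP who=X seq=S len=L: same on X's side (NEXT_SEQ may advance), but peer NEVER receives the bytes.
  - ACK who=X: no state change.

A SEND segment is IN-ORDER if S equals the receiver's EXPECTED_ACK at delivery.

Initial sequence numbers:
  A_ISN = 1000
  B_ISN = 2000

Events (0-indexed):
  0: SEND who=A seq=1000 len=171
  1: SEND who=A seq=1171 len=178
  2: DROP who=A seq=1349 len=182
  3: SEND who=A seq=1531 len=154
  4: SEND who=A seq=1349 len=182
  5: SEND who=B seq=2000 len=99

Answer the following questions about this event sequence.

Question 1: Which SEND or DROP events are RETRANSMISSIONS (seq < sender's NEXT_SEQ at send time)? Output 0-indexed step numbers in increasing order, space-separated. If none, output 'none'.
Answer: 4

Derivation:
Step 0: SEND seq=1000 -> fresh
Step 1: SEND seq=1171 -> fresh
Step 2: DROP seq=1349 -> fresh
Step 3: SEND seq=1531 -> fresh
Step 4: SEND seq=1349 -> retransmit
Step 5: SEND seq=2000 -> fresh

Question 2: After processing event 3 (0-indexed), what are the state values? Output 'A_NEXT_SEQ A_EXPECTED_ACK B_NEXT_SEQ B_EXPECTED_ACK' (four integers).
After event 0: A_seq=1171 A_ack=2000 B_seq=2000 B_ack=1171
After event 1: A_seq=1349 A_ack=2000 B_seq=2000 B_ack=1349
After event 2: A_seq=1531 A_ack=2000 B_seq=2000 B_ack=1349
After event 3: A_seq=1685 A_ack=2000 B_seq=2000 B_ack=1349

1685 2000 2000 1349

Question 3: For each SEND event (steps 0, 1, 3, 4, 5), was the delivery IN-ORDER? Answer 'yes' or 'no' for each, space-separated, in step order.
Step 0: SEND seq=1000 -> in-order
Step 1: SEND seq=1171 -> in-order
Step 3: SEND seq=1531 -> out-of-order
Step 4: SEND seq=1349 -> in-order
Step 5: SEND seq=2000 -> in-order

Answer: yes yes no yes yes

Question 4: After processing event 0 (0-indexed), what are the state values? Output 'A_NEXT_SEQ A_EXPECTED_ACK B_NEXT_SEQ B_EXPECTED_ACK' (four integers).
After event 0: A_seq=1171 A_ack=2000 B_seq=2000 B_ack=1171

1171 2000 2000 1171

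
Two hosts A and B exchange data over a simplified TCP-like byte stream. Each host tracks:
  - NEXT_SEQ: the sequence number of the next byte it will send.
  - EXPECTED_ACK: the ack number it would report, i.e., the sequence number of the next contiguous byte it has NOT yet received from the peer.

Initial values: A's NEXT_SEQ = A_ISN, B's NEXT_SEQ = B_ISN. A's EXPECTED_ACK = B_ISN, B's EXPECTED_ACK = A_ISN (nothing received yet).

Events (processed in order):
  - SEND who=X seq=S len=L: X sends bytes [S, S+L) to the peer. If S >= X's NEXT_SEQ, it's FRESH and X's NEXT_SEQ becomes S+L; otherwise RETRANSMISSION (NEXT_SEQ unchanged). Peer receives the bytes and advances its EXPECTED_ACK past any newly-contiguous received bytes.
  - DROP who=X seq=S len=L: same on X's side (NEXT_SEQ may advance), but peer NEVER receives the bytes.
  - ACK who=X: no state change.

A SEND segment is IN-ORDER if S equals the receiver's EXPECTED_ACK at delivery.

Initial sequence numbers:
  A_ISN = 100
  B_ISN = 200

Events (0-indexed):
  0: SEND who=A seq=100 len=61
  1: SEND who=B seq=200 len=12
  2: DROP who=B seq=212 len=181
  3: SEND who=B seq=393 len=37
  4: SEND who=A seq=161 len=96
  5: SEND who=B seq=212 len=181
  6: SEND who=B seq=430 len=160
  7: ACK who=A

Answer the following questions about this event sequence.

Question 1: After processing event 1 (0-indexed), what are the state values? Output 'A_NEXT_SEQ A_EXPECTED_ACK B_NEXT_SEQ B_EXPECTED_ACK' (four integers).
After event 0: A_seq=161 A_ack=200 B_seq=200 B_ack=161
After event 1: A_seq=161 A_ack=212 B_seq=212 B_ack=161

161 212 212 161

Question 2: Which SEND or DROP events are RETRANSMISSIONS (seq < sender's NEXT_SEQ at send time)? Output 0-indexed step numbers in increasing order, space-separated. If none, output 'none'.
Answer: 5

Derivation:
Step 0: SEND seq=100 -> fresh
Step 1: SEND seq=200 -> fresh
Step 2: DROP seq=212 -> fresh
Step 3: SEND seq=393 -> fresh
Step 4: SEND seq=161 -> fresh
Step 5: SEND seq=212 -> retransmit
Step 6: SEND seq=430 -> fresh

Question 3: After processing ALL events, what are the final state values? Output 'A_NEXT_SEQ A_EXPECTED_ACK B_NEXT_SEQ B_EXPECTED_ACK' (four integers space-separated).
Answer: 257 590 590 257

Derivation:
After event 0: A_seq=161 A_ack=200 B_seq=200 B_ack=161
After event 1: A_seq=161 A_ack=212 B_seq=212 B_ack=161
After event 2: A_seq=161 A_ack=212 B_seq=393 B_ack=161
After event 3: A_seq=161 A_ack=212 B_seq=430 B_ack=161
After event 4: A_seq=257 A_ack=212 B_seq=430 B_ack=257
After event 5: A_seq=257 A_ack=430 B_seq=430 B_ack=257
After event 6: A_seq=257 A_ack=590 B_seq=590 B_ack=257
After event 7: A_seq=257 A_ack=590 B_seq=590 B_ack=257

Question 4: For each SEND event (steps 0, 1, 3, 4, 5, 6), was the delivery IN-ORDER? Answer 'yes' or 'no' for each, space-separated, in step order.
Step 0: SEND seq=100 -> in-order
Step 1: SEND seq=200 -> in-order
Step 3: SEND seq=393 -> out-of-order
Step 4: SEND seq=161 -> in-order
Step 5: SEND seq=212 -> in-order
Step 6: SEND seq=430 -> in-order

Answer: yes yes no yes yes yes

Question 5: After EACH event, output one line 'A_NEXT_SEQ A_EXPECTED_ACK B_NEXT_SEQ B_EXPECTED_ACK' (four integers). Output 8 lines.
161 200 200 161
161 212 212 161
161 212 393 161
161 212 430 161
257 212 430 257
257 430 430 257
257 590 590 257
257 590 590 257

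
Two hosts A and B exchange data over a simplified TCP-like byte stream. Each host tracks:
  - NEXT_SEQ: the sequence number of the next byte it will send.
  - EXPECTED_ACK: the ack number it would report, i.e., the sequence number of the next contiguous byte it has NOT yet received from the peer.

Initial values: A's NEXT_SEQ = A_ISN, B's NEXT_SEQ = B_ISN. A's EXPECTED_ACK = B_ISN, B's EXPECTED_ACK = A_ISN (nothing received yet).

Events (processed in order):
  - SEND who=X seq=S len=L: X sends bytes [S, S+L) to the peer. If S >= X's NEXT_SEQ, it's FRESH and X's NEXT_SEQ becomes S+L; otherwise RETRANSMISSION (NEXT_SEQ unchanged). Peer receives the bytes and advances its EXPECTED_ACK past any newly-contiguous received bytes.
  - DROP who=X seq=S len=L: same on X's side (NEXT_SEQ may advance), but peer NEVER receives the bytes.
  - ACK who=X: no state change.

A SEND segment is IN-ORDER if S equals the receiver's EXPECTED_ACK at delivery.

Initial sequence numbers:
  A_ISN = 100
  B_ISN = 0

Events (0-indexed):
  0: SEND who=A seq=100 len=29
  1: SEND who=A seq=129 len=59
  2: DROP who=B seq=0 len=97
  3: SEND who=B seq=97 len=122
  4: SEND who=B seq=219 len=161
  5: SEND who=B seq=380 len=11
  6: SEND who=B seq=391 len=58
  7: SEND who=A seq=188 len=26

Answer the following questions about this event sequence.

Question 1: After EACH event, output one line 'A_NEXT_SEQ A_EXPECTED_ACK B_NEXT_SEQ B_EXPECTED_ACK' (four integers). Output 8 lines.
129 0 0 129
188 0 0 188
188 0 97 188
188 0 219 188
188 0 380 188
188 0 391 188
188 0 449 188
214 0 449 214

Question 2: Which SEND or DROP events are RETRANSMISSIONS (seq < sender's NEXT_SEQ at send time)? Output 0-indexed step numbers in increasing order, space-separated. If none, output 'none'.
Answer: none

Derivation:
Step 0: SEND seq=100 -> fresh
Step 1: SEND seq=129 -> fresh
Step 2: DROP seq=0 -> fresh
Step 3: SEND seq=97 -> fresh
Step 4: SEND seq=219 -> fresh
Step 5: SEND seq=380 -> fresh
Step 6: SEND seq=391 -> fresh
Step 7: SEND seq=188 -> fresh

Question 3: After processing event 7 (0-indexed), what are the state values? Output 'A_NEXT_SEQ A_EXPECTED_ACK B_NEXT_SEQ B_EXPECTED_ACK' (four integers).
After event 0: A_seq=129 A_ack=0 B_seq=0 B_ack=129
After event 1: A_seq=188 A_ack=0 B_seq=0 B_ack=188
After event 2: A_seq=188 A_ack=0 B_seq=97 B_ack=188
After event 3: A_seq=188 A_ack=0 B_seq=219 B_ack=188
After event 4: A_seq=188 A_ack=0 B_seq=380 B_ack=188
After event 5: A_seq=188 A_ack=0 B_seq=391 B_ack=188
After event 6: A_seq=188 A_ack=0 B_seq=449 B_ack=188
After event 7: A_seq=214 A_ack=0 B_seq=449 B_ack=214

214 0 449 214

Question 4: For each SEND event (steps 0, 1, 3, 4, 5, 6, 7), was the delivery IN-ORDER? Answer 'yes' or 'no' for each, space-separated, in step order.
Step 0: SEND seq=100 -> in-order
Step 1: SEND seq=129 -> in-order
Step 3: SEND seq=97 -> out-of-order
Step 4: SEND seq=219 -> out-of-order
Step 5: SEND seq=380 -> out-of-order
Step 6: SEND seq=391 -> out-of-order
Step 7: SEND seq=188 -> in-order

Answer: yes yes no no no no yes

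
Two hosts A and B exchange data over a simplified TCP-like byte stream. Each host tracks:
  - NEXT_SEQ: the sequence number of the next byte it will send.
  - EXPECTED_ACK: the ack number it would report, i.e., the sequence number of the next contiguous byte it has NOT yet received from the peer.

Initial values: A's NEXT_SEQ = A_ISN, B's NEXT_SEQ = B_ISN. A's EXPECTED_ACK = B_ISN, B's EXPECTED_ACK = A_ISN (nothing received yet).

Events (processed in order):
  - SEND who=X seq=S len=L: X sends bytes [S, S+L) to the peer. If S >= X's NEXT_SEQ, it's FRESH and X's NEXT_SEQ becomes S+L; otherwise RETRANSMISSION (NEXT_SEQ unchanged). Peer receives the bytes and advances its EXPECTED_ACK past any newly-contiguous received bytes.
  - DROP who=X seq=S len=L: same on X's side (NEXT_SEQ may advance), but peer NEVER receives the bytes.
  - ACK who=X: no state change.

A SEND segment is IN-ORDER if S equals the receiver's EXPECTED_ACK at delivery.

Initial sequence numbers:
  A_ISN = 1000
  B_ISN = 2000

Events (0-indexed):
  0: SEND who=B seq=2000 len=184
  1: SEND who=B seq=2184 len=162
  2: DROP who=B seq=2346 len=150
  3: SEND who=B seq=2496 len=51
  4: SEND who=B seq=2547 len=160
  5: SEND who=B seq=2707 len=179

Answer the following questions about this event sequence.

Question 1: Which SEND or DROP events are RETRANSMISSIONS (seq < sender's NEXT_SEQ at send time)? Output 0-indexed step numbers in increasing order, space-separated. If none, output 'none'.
Answer: none

Derivation:
Step 0: SEND seq=2000 -> fresh
Step 1: SEND seq=2184 -> fresh
Step 2: DROP seq=2346 -> fresh
Step 3: SEND seq=2496 -> fresh
Step 4: SEND seq=2547 -> fresh
Step 5: SEND seq=2707 -> fresh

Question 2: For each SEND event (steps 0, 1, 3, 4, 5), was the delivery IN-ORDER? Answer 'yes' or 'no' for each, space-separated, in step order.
Step 0: SEND seq=2000 -> in-order
Step 1: SEND seq=2184 -> in-order
Step 3: SEND seq=2496 -> out-of-order
Step 4: SEND seq=2547 -> out-of-order
Step 5: SEND seq=2707 -> out-of-order

Answer: yes yes no no no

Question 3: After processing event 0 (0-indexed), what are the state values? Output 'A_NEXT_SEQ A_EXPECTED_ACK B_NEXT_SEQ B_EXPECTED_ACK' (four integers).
After event 0: A_seq=1000 A_ack=2184 B_seq=2184 B_ack=1000

1000 2184 2184 1000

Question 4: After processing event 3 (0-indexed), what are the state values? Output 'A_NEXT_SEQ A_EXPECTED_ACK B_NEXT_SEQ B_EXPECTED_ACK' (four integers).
After event 0: A_seq=1000 A_ack=2184 B_seq=2184 B_ack=1000
After event 1: A_seq=1000 A_ack=2346 B_seq=2346 B_ack=1000
After event 2: A_seq=1000 A_ack=2346 B_seq=2496 B_ack=1000
After event 3: A_seq=1000 A_ack=2346 B_seq=2547 B_ack=1000

1000 2346 2547 1000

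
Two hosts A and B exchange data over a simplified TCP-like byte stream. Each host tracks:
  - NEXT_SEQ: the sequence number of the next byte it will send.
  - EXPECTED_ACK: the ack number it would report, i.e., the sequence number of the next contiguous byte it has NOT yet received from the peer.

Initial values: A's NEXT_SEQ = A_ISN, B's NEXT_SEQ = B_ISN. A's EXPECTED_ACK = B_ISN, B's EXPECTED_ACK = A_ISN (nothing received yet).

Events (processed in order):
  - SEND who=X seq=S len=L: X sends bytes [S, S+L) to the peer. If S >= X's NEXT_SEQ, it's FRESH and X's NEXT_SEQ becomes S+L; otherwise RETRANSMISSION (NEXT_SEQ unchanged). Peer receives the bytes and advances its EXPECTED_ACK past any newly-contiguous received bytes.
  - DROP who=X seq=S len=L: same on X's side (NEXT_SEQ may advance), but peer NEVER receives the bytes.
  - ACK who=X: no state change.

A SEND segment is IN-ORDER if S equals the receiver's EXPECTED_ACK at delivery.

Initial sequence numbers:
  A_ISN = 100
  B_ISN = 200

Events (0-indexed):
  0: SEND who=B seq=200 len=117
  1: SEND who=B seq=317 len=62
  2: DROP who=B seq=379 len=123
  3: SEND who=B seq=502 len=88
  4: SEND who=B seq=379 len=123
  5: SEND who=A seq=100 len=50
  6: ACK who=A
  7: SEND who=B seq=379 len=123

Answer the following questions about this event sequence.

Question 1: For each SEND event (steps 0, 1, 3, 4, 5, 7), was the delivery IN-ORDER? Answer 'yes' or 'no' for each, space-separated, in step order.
Step 0: SEND seq=200 -> in-order
Step 1: SEND seq=317 -> in-order
Step 3: SEND seq=502 -> out-of-order
Step 4: SEND seq=379 -> in-order
Step 5: SEND seq=100 -> in-order
Step 7: SEND seq=379 -> out-of-order

Answer: yes yes no yes yes no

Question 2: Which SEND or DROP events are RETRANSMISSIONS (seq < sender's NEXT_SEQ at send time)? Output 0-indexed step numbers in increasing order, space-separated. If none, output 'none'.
Step 0: SEND seq=200 -> fresh
Step 1: SEND seq=317 -> fresh
Step 2: DROP seq=379 -> fresh
Step 3: SEND seq=502 -> fresh
Step 4: SEND seq=379 -> retransmit
Step 5: SEND seq=100 -> fresh
Step 7: SEND seq=379 -> retransmit

Answer: 4 7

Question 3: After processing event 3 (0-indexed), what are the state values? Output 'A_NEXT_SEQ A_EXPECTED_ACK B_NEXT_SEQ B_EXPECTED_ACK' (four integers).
After event 0: A_seq=100 A_ack=317 B_seq=317 B_ack=100
After event 1: A_seq=100 A_ack=379 B_seq=379 B_ack=100
After event 2: A_seq=100 A_ack=379 B_seq=502 B_ack=100
After event 3: A_seq=100 A_ack=379 B_seq=590 B_ack=100

100 379 590 100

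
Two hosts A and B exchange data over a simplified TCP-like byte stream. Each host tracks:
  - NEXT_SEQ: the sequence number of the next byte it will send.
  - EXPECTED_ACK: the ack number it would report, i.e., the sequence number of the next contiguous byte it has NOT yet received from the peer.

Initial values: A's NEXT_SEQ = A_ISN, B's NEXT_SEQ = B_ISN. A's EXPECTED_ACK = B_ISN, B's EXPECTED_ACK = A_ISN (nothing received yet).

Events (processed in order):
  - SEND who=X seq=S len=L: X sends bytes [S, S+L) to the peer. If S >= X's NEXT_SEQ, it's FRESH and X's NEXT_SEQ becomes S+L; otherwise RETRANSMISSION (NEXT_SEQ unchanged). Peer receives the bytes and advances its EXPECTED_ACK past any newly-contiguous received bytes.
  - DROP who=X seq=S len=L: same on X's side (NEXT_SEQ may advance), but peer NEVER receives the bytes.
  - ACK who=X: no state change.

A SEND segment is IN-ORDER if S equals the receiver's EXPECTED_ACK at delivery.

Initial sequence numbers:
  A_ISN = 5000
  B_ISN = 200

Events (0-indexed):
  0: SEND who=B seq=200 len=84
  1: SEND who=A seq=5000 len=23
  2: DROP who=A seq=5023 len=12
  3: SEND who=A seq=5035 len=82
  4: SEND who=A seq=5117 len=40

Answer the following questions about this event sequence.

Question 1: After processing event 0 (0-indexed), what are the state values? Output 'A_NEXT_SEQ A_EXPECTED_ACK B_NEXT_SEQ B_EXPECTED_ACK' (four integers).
After event 0: A_seq=5000 A_ack=284 B_seq=284 B_ack=5000

5000 284 284 5000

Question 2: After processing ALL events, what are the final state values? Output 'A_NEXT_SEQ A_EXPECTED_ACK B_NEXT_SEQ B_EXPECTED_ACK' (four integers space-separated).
Answer: 5157 284 284 5023

Derivation:
After event 0: A_seq=5000 A_ack=284 B_seq=284 B_ack=5000
After event 1: A_seq=5023 A_ack=284 B_seq=284 B_ack=5023
After event 2: A_seq=5035 A_ack=284 B_seq=284 B_ack=5023
After event 3: A_seq=5117 A_ack=284 B_seq=284 B_ack=5023
After event 4: A_seq=5157 A_ack=284 B_seq=284 B_ack=5023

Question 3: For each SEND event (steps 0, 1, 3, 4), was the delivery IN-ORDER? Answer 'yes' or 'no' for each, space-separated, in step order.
Answer: yes yes no no

Derivation:
Step 0: SEND seq=200 -> in-order
Step 1: SEND seq=5000 -> in-order
Step 3: SEND seq=5035 -> out-of-order
Step 4: SEND seq=5117 -> out-of-order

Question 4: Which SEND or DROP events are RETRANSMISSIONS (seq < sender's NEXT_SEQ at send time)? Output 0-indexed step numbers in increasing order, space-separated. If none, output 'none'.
Step 0: SEND seq=200 -> fresh
Step 1: SEND seq=5000 -> fresh
Step 2: DROP seq=5023 -> fresh
Step 3: SEND seq=5035 -> fresh
Step 4: SEND seq=5117 -> fresh

Answer: none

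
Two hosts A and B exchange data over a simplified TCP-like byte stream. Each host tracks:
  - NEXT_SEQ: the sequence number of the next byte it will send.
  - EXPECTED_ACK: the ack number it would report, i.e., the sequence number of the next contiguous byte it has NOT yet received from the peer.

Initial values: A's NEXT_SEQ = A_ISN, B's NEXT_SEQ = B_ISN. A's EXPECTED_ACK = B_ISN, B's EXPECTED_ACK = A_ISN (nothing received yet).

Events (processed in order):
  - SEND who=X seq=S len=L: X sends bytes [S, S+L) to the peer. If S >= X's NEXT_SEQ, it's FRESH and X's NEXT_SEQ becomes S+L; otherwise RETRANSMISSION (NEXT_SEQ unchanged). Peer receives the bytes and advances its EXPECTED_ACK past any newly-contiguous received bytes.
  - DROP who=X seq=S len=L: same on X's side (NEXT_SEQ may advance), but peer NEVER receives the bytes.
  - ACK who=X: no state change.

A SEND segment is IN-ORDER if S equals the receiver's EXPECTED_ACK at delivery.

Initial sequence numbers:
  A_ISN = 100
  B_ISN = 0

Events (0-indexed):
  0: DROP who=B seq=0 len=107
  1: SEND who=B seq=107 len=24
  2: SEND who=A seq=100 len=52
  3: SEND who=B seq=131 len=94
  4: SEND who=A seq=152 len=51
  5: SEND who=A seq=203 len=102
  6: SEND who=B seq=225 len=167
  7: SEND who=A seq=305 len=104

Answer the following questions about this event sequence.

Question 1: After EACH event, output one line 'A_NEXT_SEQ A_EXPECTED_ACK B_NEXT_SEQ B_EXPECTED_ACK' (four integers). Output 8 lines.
100 0 107 100
100 0 131 100
152 0 131 152
152 0 225 152
203 0 225 203
305 0 225 305
305 0 392 305
409 0 392 409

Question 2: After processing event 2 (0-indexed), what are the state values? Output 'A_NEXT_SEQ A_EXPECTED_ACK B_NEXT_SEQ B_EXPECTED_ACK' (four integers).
After event 0: A_seq=100 A_ack=0 B_seq=107 B_ack=100
After event 1: A_seq=100 A_ack=0 B_seq=131 B_ack=100
After event 2: A_seq=152 A_ack=0 B_seq=131 B_ack=152

152 0 131 152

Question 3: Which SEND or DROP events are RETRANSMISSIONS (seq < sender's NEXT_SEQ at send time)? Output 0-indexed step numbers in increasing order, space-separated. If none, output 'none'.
Step 0: DROP seq=0 -> fresh
Step 1: SEND seq=107 -> fresh
Step 2: SEND seq=100 -> fresh
Step 3: SEND seq=131 -> fresh
Step 4: SEND seq=152 -> fresh
Step 5: SEND seq=203 -> fresh
Step 6: SEND seq=225 -> fresh
Step 7: SEND seq=305 -> fresh

Answer: none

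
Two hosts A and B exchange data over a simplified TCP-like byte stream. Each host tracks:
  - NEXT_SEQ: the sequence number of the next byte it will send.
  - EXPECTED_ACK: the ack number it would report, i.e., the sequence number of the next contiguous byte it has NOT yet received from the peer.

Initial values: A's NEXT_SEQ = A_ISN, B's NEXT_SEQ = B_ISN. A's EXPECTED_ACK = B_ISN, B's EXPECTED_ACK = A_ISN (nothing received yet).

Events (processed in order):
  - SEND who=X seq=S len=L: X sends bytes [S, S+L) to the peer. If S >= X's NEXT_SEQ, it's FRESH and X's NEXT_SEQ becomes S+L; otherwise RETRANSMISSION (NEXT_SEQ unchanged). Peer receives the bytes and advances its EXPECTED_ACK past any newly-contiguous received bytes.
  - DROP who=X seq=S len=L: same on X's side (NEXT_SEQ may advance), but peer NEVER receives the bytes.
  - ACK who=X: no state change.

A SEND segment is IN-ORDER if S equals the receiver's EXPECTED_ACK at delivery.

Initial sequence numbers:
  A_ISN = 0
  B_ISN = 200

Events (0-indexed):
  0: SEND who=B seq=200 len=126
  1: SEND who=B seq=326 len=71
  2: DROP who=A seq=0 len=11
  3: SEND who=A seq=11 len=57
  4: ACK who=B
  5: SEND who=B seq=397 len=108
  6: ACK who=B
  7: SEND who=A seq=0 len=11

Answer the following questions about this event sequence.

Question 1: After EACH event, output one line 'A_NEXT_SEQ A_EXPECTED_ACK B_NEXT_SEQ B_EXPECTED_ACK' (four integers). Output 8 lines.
0 326 326 0
0 397 397 0
11 397 397 0
68 397 397 0
68 397 397 0
68 505 505 0
68 505 505 0
68 505 505 68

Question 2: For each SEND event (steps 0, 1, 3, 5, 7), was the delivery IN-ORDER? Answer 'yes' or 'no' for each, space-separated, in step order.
Answer: yes yes no yes yes

Derivation:
Step 0: SEND seq=200 -> in-order
Step 1: SEND seq=326 -> in-order
Step 3: SEND seq=11 -> out-of-order
Step 5: SEND seq=397 -> in-order
Step 7: SEND seq=0 -> in-order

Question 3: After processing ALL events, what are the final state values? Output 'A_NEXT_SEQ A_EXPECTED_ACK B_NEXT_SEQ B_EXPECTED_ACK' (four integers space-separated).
After event 0: A_seq=0 A_ack=326 B_seq=326 B_ack=0
After event 1: A_seq=0 A_ack=397 B_seq=397 B_ack=0
After event 2: A_seq=11 A_ack=397 B_seq=397 B_ack=0
After event 3: A_seq=68 A_ack=397 B_seq=397 B_ack=0
After event 4: A_seq=68 A_ack=397 B_seq=397 B_ack=0
After event 5: A_seq=68 A_ack=505 B_seq=505 B_ack=0
After event 6: A_seq=68 A_ack=505 B_seq=505 B_ack=0
After event 7: A_seq=68 A_ack=505 B_seq=505 B_ack=68

Answer: 68 505 505 68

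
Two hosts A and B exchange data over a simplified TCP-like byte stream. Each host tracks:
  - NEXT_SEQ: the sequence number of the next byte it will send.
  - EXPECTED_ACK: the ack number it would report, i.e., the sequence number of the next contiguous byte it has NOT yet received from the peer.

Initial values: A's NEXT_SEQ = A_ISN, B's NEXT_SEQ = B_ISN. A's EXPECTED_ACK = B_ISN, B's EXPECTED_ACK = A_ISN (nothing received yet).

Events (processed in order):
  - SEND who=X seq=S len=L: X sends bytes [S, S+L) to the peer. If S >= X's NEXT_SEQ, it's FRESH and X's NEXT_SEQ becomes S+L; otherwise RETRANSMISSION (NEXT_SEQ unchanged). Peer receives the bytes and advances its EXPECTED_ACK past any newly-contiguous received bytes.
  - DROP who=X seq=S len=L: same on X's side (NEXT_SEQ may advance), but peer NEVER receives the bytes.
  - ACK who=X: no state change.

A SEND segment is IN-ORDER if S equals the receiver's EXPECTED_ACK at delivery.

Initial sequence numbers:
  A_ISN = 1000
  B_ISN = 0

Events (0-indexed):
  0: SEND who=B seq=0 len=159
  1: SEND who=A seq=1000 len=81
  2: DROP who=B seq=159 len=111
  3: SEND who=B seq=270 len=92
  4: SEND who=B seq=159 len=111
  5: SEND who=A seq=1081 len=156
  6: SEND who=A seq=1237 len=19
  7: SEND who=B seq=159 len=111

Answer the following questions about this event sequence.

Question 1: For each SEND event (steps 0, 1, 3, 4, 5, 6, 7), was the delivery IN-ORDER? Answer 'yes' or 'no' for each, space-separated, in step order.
Answer: yes yes no yes yes yes no

Derivation:
Step 0: SEND seq=0 -> in-order
Step 1: SEND seq=1000 -> in-order
Step 3: SEND seq=270 -> out-of-order
Step 4: SEND seq=159 -> in-order
Step 5: SEND seq=1081 -> in-order
Step 6: SEND seq=1237 -> in-order
Step 7: SEND seq=159 -> out-of-order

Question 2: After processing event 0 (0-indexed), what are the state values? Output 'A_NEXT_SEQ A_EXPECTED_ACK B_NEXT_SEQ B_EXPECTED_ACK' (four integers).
After event 0: A_seq=1000 A_ack=159 B_seq=159 B_ack=1000

1000 159 159 1000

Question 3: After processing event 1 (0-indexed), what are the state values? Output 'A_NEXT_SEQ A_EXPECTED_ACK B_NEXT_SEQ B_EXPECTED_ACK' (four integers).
After event 0: A_seq=1000 A_ack=159 B_seq=159 B_ack=1000
After event 1: A_seq=1081 A_ack=159 B_seq=159 B_ack=1081

1081 159 159 1081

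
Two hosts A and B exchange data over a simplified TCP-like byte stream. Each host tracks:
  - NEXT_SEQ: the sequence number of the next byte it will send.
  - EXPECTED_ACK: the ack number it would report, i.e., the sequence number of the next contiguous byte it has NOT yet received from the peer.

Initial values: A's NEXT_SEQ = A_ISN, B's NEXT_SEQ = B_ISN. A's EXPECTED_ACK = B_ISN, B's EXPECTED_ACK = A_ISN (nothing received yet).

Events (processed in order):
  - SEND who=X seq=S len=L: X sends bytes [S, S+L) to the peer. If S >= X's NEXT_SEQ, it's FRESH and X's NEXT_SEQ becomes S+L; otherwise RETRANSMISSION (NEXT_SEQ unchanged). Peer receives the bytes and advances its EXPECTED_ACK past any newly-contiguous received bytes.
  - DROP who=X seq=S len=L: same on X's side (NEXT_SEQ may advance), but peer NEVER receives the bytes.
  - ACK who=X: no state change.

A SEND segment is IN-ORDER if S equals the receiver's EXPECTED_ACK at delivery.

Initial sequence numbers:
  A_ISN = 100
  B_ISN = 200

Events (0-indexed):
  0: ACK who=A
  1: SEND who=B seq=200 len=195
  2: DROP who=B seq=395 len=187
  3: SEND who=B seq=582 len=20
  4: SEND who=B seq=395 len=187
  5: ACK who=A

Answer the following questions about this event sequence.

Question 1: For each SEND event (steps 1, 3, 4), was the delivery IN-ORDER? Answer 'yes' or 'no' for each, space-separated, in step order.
Answer: yes no yes

Derivation:
Step 1: SEND seq=200 -> in-order
Step 3: SEND seq=582 -> out-of-order
Step 4: SEND seq=395 -> in-order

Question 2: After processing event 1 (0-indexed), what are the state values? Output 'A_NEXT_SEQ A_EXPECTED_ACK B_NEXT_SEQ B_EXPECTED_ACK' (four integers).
After event 0: A_seq=100 A_ack=200 B_seq=200 B_ack=100
After event 1: A_seq=100 A_ack=395 B_seq=395 B_ack=100

100 395 395 100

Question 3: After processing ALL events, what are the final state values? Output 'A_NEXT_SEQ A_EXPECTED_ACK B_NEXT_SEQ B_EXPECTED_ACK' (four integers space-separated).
Answer: 100 602 602 100

Derivation:
After event 0: A_seq=100 A_ack=200 B_seq=200 B_ack=100
After event 1: A_seq=100 A_ack=395 B_seq=395 B_ack=100
After event 2: A_seq=100 A_ack=395 B_seq=582 B_ack=100
After event 3: A_seq=100 A_ack=395 B_seq=602 B_ack=100
After event 4: A_seq=100 A_ack=602 B_seq=602 B_ack=100
After event 5: A_seq=100 A_ack=602 B_seq=602 B_ack=100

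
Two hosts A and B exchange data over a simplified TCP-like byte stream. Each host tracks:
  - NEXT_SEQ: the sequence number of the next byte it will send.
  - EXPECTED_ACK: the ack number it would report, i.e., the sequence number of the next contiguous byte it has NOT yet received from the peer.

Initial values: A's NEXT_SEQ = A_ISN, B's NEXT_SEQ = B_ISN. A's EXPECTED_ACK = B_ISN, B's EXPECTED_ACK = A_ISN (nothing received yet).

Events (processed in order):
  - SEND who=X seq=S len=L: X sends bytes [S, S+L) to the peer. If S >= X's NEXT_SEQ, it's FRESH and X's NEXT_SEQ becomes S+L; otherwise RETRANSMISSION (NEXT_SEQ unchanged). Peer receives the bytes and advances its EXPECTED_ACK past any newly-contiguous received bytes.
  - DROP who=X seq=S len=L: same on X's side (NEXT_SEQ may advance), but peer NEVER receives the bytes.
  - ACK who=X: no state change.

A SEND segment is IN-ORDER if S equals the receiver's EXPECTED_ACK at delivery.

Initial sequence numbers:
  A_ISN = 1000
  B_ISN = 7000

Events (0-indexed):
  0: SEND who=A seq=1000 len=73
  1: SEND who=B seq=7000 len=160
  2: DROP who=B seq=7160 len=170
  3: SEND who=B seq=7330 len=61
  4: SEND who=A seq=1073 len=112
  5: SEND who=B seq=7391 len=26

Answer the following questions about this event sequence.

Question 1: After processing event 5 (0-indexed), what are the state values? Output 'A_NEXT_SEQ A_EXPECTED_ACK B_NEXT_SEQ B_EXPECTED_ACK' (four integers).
After event 0: A_seq=1073 A_ack=7000 B_seq=7000 B_ack=1073
After event 1: A_seq=1073 A_ack=7160 B_seq=7160 B_ack=1073
After event 2: A_seq=1073 A_ack=7160 B_seq=7330 B_ack=1073
After event 3: A_seq=1073 A_ack=7160 B_seq=7391 B_ack=1073
After event 4: A_seq=1185 A_ack=7160 B_seq=7391 B_ack=1185
After event 5: A_seq=1185 A_ack=7160 B_seq=7417 B_ack=1185

1185 7160 7417 1185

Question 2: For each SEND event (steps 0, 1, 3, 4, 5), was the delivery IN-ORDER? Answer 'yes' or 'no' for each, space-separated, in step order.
Step 0: SEND seq=1000 -> in-order
Step 1: SEND seq=7000 -> in-order
Step 3: SEND seq=7330 -> out-of-order
Step 4: SEND seq=1073 -> in-order
Step 5: SEND seq=7391 -> out-of-order

Answer: yes yes no yes no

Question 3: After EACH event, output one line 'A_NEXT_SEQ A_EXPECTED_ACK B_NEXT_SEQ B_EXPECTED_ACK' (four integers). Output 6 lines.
1073 7000 7000 1073
1073 7160 7160 1073
1073 7160 7330 1073
1073 7160 7391 1073
1185 7160 7391 1185
1185 7160 7417 1185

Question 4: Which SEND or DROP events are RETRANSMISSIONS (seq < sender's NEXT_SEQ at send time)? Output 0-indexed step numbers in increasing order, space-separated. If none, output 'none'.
Answer: none

Derivation:
Step 0: SEND seq=1000 -> fresh
Step 1: SEND seq=7000 -> fresh
Step 2: DROP seq=7160 -> fresh
Step 3: SEND seq=7330 -> fresh
Step 4: SEND seq=1073 -> fresh
Step 5: SEND seq=7391 -> fresh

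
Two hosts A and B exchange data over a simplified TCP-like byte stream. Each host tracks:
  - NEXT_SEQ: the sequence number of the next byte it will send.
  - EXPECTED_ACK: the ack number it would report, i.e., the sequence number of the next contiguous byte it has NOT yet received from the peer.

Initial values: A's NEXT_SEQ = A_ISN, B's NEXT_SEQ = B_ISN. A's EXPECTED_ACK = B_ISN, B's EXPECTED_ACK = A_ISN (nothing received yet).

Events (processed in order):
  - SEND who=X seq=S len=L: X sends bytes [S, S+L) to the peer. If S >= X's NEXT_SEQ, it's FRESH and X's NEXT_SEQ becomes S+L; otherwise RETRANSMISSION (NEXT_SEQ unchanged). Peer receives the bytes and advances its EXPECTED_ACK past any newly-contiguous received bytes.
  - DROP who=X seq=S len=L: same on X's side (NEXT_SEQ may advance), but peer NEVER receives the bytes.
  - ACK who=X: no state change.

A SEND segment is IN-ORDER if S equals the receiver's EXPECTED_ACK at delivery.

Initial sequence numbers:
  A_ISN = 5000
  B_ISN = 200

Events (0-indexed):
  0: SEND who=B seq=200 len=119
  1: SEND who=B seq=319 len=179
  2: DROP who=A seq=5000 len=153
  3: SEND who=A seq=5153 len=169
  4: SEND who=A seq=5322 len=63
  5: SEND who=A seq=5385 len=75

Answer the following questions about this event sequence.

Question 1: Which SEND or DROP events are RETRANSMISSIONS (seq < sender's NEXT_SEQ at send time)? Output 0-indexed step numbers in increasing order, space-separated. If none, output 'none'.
Step 0: SEND seq=200 -> fresh
Step 1: SEND seq=319 -> fresh
Step 2: DROP seq=5000 -> fresh
Step 3: SEND seq=5153 -> fresh
Step 4: SEND seq=5322 -> fresh
Step 5: SEND seq=5385 -> fresh

Answer: none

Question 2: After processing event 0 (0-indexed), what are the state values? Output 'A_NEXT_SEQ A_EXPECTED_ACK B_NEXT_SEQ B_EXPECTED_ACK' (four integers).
After event 0: A_seq=5000 A_ack=319 B_seq=319 B_ack=5000

5000 319 319 5000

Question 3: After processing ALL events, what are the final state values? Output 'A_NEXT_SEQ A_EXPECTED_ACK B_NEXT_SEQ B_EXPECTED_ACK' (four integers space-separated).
After event 0: A_seq=5000 A_ack=319 B_seq=319 B_ack=5000
After event 1: A_seq=5000 A_ack=498 B_seq=498 B_ack=5000
After event 2: A_seq=5153 A_ack=498 B_seq=498 B_ack=5000
After event 3: A_seq=5322 A_ack=498 B_seq=498 B_ack=5000
After event 4: A_seq=5385 A_ack=498 B_seq=498 B_ack=5000
After event 5: A_seq=5460 A_ack=498 B_seq=498 B_ack=5000

Answer: 5460 498 498 5000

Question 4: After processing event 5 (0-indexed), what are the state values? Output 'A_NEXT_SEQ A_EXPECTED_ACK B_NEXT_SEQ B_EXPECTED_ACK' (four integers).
After event 0: A_seq=5000 A_ack=319 B_seq=319 B_ack=5000
After event 1: A_seq=5000 A_ack=498 B_seq=498 B_ack=5000
After event 2: A_seq=5153 A_ack=498 B_seq=498 B_ack=5000
After event 3: A_seq=5322 A_ack=498 B_seq=498 B_ack=5000
After event 4: A_seq=5385 A_ack=498 B_seq=498 B_ack=5000
After event 5: A_seq=5460 A_ack=498 B_seq=498 B_ack=5000

5460 498 498 5000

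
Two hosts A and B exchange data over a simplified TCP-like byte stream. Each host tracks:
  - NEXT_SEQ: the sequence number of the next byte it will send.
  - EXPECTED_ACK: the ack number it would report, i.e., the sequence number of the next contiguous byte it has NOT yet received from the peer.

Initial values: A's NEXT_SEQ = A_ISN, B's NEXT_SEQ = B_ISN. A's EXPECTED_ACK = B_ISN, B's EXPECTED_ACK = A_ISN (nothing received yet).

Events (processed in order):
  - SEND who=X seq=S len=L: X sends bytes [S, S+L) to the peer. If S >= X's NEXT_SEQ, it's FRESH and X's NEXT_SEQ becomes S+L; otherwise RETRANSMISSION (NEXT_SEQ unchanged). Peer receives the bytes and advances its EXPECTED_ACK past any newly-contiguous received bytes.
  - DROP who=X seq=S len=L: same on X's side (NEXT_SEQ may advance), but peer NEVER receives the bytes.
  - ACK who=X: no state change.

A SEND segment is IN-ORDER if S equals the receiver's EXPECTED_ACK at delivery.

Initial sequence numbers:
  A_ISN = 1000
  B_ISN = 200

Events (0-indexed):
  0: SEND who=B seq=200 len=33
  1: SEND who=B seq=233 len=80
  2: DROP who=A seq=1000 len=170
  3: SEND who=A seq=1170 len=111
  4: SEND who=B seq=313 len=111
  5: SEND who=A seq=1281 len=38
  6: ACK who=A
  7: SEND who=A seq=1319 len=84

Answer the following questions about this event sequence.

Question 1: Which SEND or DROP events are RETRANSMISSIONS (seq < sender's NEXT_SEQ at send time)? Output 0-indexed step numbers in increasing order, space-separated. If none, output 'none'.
Step 0: SEND seq=200 -> fresh
Step 1: SEND seq=233 -> fresh
Step 2: DROP seq=1000 -> fresh
Step 3: SEND seq=1170 -> fresh
Step 4: SEND seq=313 -> fresh
Step 5: SEND seq=1281 -> fresh
Step 7: SEND seq=1319 -> fresh

Answer: none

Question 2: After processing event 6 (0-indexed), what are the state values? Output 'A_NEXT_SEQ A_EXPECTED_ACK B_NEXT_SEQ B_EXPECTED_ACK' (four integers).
After event 0: A_seq=1000 A_ack=233 B_seq=233 B_ack=1000
After event 1: A_seq=1000 A_ack=313 B_seq=313 B_ack=1000
After event 2: A_seq=1170 A_ack=313 B_seq=313 B_ack=1000
After event 3: A_seq=1281 A_ack=313 B_seq=313 B_ack=1000
After event 4: A_seq=1281 A_ack=424 B_seq=424 B_ack=1000
After event 5: A_seq=1319 A_ack=424 B_seq=424 B_ack=1000
After event 6: A_seq=1319 A_ack=424 B_seq=424 B_ack=1000

1319 424 424 1000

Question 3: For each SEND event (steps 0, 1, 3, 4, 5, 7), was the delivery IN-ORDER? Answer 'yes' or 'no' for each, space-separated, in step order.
Answer: yes yes no yes no no

Derivation:
Step 0: SEND seq=200 -> in-order
Step 1: SEND seq=233 -> in-order
Step 3: SEND seq=1170 -> out-of-order
Step 4: SEND seq=313 -> in-order
Step 5: SEND seq=1281 -> out-of-order
Step 7: SEND seq=1319 -> out-of-order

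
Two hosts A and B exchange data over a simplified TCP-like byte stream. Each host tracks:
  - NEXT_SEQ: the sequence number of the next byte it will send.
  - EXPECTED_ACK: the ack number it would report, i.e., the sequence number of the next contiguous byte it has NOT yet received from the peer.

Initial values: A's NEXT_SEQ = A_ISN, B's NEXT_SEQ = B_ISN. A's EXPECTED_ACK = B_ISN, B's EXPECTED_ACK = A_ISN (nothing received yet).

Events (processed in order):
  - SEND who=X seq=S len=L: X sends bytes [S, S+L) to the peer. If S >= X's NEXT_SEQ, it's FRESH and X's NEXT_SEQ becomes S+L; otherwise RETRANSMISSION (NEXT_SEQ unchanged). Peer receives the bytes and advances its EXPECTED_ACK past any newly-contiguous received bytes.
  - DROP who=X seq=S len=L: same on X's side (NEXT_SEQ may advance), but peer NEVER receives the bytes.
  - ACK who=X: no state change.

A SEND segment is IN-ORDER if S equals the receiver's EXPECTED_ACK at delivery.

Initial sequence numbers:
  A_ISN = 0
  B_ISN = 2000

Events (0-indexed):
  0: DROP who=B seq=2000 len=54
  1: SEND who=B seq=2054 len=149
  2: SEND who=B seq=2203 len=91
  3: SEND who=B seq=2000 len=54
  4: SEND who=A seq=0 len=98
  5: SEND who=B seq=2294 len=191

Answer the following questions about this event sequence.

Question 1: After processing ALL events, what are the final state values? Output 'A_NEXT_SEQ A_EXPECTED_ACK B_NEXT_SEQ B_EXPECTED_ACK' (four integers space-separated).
After event 0: A_seq=0 A_ack=2000 B_seq=2054 B_ack=0
After event 1: A_seq=0 A_ack=2000 B_seq=2203 B_ack=0
After event 2: A_seq=0 A_ack=2000 B_seq=2294 B_ack=0
After event 3: A_seq=0 A_ack=2294 B_seq=2294 B_ack=0
After event 4: A_seq=98 A_ack=2294 B_seq=2294 B_ack=98
After event 5: A_seq=98 A_ack=2485 B_seq=2485 B_ack=98

Answer: 98 2485 2485 98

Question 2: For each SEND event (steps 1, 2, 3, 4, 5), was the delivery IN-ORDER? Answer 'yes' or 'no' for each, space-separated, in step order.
Answer: no no yes yes yes

Derivation:
Step 1: SEND seq=2054 -> out-of-order
Step 2: SEND seq=2203 -> out-of-order
Step 3: SEND seq=2000 -> in-order
Step 4: SEND seq=0 -> in-order
Step 5: SEND seq=2294 -> in-order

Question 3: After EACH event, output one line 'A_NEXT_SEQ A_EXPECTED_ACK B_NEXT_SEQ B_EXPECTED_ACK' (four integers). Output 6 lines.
0 2000 2054 0
0 2000 2203 0
0 2000 2294 0
0 2294 2294 0
98 2294 2294 98
98 2485 2485 98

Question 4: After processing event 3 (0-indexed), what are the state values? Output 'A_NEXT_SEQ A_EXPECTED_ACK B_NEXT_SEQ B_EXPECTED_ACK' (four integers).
After event 0: A_seq=0 A_ack=2000 B_seq=2054 B_ack=0
After event 1: A_seq=0 A_ack=2000 B_seq=2203 B_ack=0
After event 2: A_seq=0 A_ack=2000 B_seq=2294 B_ack=0
After event 3: A_seq=0 A_ack=2294 B_seq=2294 B_ack=0

0 2294 2294 0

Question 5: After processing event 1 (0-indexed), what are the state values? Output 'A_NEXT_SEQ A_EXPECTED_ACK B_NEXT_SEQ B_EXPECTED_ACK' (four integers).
After event 0: A_seq=0 A_ack=2000 B_seq=2054 B_ack=0
After event 1: A_seq=0 A_ack=2000 B_seq=2203 B_ack=0

0 2000 2203 0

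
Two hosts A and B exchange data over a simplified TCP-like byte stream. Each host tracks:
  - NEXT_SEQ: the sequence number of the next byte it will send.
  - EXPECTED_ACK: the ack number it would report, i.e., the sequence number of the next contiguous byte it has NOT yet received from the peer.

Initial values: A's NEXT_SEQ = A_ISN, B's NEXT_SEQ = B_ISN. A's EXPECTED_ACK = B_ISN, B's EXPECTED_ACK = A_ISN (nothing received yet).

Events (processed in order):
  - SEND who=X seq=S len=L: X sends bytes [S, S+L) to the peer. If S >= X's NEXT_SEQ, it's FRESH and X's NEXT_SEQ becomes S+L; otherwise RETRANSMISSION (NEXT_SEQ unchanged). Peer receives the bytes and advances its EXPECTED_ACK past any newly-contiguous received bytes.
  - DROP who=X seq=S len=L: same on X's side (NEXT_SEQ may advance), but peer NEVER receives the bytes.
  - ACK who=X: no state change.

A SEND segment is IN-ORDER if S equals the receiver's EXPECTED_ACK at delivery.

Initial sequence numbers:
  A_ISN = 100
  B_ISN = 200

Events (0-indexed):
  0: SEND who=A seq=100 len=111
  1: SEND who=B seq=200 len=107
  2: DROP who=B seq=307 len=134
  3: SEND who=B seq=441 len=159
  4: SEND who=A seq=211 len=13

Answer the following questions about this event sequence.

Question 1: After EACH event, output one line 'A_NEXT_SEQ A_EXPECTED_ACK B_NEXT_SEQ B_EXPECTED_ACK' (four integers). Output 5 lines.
211 200 200 211
211 307 307 211
211 307 441 211
211 307 600 211
224 307 600 224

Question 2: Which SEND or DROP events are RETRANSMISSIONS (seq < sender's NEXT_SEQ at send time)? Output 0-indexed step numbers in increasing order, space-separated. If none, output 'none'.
Step 0: SEND seq=100 -> fresh
Step 1: SEND seq=200 -> fresh
Step 2: DROP seq=307 -> fresh
Step 3: SEND seq=441 -> fresh
Step 4: SEND seq=211 -> fresh

Answer: none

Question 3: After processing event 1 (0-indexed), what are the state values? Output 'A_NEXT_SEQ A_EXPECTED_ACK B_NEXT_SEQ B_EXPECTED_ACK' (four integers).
After event 0: A_seq=211 A_ack=200 B_seq=200 B_ack=211
After event 1: A_seq=211 A_ack=307 B_seq=307 B_ack=211

211 307 307 211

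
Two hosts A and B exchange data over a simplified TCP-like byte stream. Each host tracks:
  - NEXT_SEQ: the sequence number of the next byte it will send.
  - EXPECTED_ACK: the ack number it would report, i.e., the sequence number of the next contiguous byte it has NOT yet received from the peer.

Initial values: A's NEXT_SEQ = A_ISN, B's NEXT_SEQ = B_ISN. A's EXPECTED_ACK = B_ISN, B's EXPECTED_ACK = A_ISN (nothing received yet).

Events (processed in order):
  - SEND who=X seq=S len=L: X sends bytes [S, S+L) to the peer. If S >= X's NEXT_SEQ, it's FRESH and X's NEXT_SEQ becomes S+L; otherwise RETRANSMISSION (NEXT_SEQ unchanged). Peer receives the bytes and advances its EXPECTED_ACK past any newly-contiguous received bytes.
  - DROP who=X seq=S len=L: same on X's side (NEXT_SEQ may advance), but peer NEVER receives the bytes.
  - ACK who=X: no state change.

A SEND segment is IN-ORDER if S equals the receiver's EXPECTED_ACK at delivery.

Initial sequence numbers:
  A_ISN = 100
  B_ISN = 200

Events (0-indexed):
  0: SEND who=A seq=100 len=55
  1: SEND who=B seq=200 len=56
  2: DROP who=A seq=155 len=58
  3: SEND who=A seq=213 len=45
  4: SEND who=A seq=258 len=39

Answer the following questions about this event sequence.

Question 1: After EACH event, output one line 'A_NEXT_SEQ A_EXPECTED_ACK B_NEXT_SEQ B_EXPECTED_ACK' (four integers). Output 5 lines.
155 200 200 155
155 256 256 155
213 256 256 155
258 256 256 155
297 256 256 155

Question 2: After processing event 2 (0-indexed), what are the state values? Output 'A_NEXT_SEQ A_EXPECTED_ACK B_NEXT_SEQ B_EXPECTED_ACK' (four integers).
After event 0: A_seq=155 A_ack=200 B_seq=200 B_ack=155
After event 1: A_seq=155 A_ack=256 B_seq=256 B_ack=155
After event 2: A_seq=213 A_ack=256 B_seq=256 B_ack=155

213 256 256 155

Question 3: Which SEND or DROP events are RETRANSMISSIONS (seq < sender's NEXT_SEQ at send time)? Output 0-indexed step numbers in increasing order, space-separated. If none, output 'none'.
Answer: none

Derivation:
Step 0: SEND seq=100 -> fresh
Step 1: SEND seq=200 -> fresh
Step 2: DROP seq=155 -> fresh
Step 3: SEND seq=213 -> fresh
Step 4: SEND seq=258 -> fresh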